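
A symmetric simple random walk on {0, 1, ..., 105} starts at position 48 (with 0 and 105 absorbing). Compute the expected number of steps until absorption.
E[τ | X_0 = 48] = 2736

Let v_k = E[τ | X_0 = k]. Boundary: v_0 = v_105 = 0. Recurrence: v_k = 1 + (v_{k-1} + v_{k+1})/2 for 1 ≤ k ≤ 104. The particular solution to v_k − (v_{k-1} + v_{k+1})/2 = 1 is v_k = −k^2. Adding homogeneous solution A + B k and matching boundaries gives v_k = k (105 − k). Substituting k = 48: v_48 = 48 · 57 = 2736.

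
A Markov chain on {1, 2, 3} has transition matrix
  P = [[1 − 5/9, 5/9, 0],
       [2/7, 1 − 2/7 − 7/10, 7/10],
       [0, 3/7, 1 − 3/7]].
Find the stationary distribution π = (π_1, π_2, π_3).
π = (108/661, 210/661, 343/661)

This is a birth-death chain on three states, which satisfies detailed balance: π_1 · P_{12} = π_2 · P_{21} and π_2 · P_{23} = π_3 · P_{32}.
From π_1 · 5/9 = π_2 · 2/7: π_2/π_1 = (5/9)/(2/7) = 35/18.
From π_2 · 7/10 = π_3 · 3/7: π_3/π_2 = (7/10)/(3/7) = 49/30.
Take π_1 proportional to 1; then unnormalized π = (1, 35/18, 343/108). Normalize by dividing by the sum 661/108:
  π = (108/661, 210/661, 343/661).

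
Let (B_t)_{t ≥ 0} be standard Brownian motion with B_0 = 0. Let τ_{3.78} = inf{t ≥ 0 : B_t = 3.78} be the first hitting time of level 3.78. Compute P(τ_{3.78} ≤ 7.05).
P(τ_{3.78} ≤ 7.05) = 2(1 − Φ(3.78/√7.05)) = 2(1 − Φ(1.4236)) ≈ 0.1546

By the reflection principle for standard BM, P(τ_b ≤ t) = 2 · P(B_t ≥ b). Since B_t ~ N(0, t), P(B_t ≥ 3.78) = 1 − Φ(3.78/√t) = 1 − Φ(3.78/√7.05) = 1 − Φ(1.4236) ≈ 0.07728. Doubling: P(τ_{3.78} ≤ 7.05) ≈ 2 · 0.07728 = 0.15456 ≈ 0.1546.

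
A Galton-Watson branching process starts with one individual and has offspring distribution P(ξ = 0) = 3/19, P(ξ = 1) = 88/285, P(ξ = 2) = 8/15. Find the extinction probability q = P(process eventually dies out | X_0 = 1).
q = 45/152

The pgf is f(s) = 3/19 + 88/285·s + 8/15·s². The extinction probability q is the smallest fixed point of f in [0, 1]. Setting s = f(s):
  8/15·s² + (88/285 − 1)·s + 3/19 = 0
  8/15·s² − (3/19 + 8/15)·s + 3/19 = 0
which factors as (s − 1)·(8/15·s − 3/19) = 0, giving roots s = 1 and s = (3/19)/(8/15) = 45/152.
Mean offspring μ = 88/285 + 2·8/15 = 392/285 > 1 (supercritical), so q < 1. The extinction probability is the smaller root: q = (3/19)/(8/15) = 45/152.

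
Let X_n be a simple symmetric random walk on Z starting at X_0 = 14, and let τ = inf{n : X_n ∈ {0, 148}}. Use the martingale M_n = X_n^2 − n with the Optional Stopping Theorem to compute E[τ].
E[τ] = 1876

M_n = X_n^2 − n is a martingale (since E[X_{n+1}^2 | F_n] = X_n^2 + 1). By OST (τ has finite mean in a bounded region), E[M_τ] = E[M_0] = X_0^2 − 0 = 14^2 = 196. Also E[M_τ] = E[X_τ^2] − E[τ]. The walk exits at 0 or 148, with P(hit 148 first) = 14/148, so E[X_τ^2] = 148^2 · 14/148 + 0 = 2072. Thus E[τ] = E[X_τ^2] − E[M_τ] = 2072 − 196 = 1876 = 14(148 − 14) = 1876.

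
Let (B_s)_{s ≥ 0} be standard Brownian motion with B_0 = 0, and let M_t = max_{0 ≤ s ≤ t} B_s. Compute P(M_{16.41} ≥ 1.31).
P(M_{16.41} ≥ 1.31) = 2·P(B_{16.41} ≥ 1.31) = 2(1 − Φ(1.31/√16.41)) ≈ 0.7464

By the reflection principle for Brownian motion, P(M_t ≥ a) = 2 · P(B_t ≥ a) for a ≥ 0. Since B_t ~ N(0, t), P(B_t ≥ 1.31) = 1 − Φ(1.31/√t) = 1 − Φ(1.31/√16.41) = 1 − Φ(0.3234). So
  P(M_{16.41} ≥ 1.31) = 2(1 − Φ(0.3234)) ≈ 0.7464.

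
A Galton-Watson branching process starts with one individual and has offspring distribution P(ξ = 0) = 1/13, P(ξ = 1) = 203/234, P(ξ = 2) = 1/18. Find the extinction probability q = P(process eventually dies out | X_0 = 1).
q = 1

Mean offspring μ = 0·1/13 + 1·203/234 + 2·1/18 = 229/234 ≤ 1. For μ ≤ 1 with offspring not concentrated at 1, the Galton-Watson process goes extinct almost surely, so q = 1.
(Algebraic check: The pgf is f(s) = 1/13 + 203/234·s + 1/18·s². The extinction probability q is the smallest fixed point of f in [0, 1]. Setting s = f(s):
  1/18·s² + (203/234 − 1)·s + 1/13 = 0
  1/18·s² − (1/13 + 1/18)·s + 1/13 = 0
which factors as (s − 1)·(1/18·s − 1/13) = 0, giving roots s = 1 and s = (1/13)/(1/18) = 18/13. Since 18/13 ≥ 1, the smallest root in [0, 1] is s = 1.)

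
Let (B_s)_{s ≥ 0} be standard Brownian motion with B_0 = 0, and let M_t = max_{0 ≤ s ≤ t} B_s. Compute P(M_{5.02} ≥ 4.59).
P(M_{5.02} ≥ 4.59) = 2·P(B_{5.02} ≥ 4.59) = 2(1 − Φ(4.59/√5.02)) ≈ 0.0405

By the reflection principle for Brownian motion, P(M_t ≥ a) = 2 · P(B_t ≥ a) for a ≥ 0. Since B_t ~ N(0, t), P(B_t ≥ 4.59) = 1 − Φ(4.59/√t) = 1 − Φ(4.59/√5.02) = 1 − Φ(2.0486). So
  P(M_{5.02} ≥ 4.59) = 2(1 − Φ(2.0486)) ≈ 0.0405.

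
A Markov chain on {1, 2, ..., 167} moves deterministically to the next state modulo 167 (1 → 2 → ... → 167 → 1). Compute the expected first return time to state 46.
E[T_46 | X_0 = 46] = 167

The chain cycles deterministically, so starting at state 46 it returns in exactly 167 steps. Equivalently, the stationary distribution is uniform π_j = 1/167 for every state j, so by Kac's formula E[T_46] = 1/π_46 = 167.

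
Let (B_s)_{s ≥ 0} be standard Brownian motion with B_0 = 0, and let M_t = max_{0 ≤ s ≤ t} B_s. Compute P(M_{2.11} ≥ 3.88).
P(M_{2.11} ≥ 3.88) = 2·P(B_{2.11} ≥ 3.88) = 2(1 − Φ(3.88/√2.11)) ≈ 0.0076

By the reflection principle for Brownian motion, P(M_t ≥ a) = 2 · P(B_t ≥ a) for a ≥ 0. Since B_t ~ N(0, t), P(B_t ≥ 3.88) = 1 − Φ(3.88/√t) = 1 − Φ(3.88/√2.11) = 1 − Φ(2.6711). So
  P(M_{2.11} ≥ 3.88) = 2(1 − Φ(2.6711)) ≈ 0.0076.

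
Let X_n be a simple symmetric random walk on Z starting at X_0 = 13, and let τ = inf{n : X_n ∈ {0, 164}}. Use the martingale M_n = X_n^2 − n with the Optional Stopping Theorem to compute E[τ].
E[τ] = 1963

M_n = X_n^2 − n is a martingale (since E[X_{n+1}^2 | F_n] = X_n^2 + 1). By OST (τ has finite mean in a bounded region), E[M_τ] = E[M_0] = X_0^2 − 0 = 13^2 = 169. Also E[M_τ] = E[X_τ^2] − E[τ]. The walk exits at 0 or 164, with P(hit 164 first) = 13/164, so E[X_τ^2] = 164^2 · 13/164 + 0 = 2132. Thus E[τ] = E[X_τ^2] − E[M_τ] = 2132 − 169 = 1963 = 13(164 − 13) = 1963.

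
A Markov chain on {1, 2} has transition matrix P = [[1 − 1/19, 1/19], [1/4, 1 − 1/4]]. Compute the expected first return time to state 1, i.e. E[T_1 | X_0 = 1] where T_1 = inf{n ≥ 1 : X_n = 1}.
E[T_1 | X_0 = 1] = 1/π_1 = 23/19

For an irreducible recurrent Markov chain with stationary distribution π, E[T_i | X_0 = i] = 1/π_i (Kac's formula). Here π_1 = (1/4)/(1/19 + 1/4) = (1/4)/(23/76) = 19/23, so E[T_1 | X_0 = 1] = 1/π_1 = (1/19 + 1/4)/(1/4) = (23/76)/(1/4) = 23/19.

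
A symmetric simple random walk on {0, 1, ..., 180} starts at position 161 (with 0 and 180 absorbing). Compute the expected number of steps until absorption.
E[τ | X_0 = 161] = 3059

Let v_k = E[τ | X_0 = k]. Boundary: v_0 = v_180 = 0. Recurrence: v_k = 1 + (v_{k-1} + v_{k+1})/2 for 1 ≤ k ≤ 179. The particular solution to v_k − (v_{k-1} + v_{k+1})/2 = 1 is v_k = −k^2. Adding homogeneous solution A + B k and matching boundaries gives v_k = k (180 − k). Substituting k = 161: v_161 = 161 · 19 = 3059.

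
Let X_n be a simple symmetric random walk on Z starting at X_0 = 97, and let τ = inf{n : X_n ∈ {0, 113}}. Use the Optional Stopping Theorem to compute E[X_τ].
E[X_τ] = 97

X_n is a martingale and τ is a bounded-mean stopping time (indeed τ is finite a.s. with bounded expectation since the walk is in a bounded region). By the OST, E[X_τ] = E[X_0] = 97. Equivalently: E[X_τ] = 113 · P(hit 113 first) + 0 · P(hit 0 first) = 113 · (97/113) = 97.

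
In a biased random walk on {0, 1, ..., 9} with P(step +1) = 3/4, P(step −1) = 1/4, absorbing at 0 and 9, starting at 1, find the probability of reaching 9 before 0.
P(hit 9 before 0) = (1 − (1/3)^1) / (1 − (1/3)^9) = 6561/9841

Let u_k denote P(reach 9 before 0 | start at k). Boundary: u_0 = 0, u_9 = 1. Recurrence: u_k = 3/4·u_{k+1} + 1/4·u_{k-1} for 1 ≤ k ≤ 8. Try u_k = A + B·r^k with r = q/p = (1/4)/(3/4) = 1/3. Substitution satisfies the recurrence; boundary conditions give:
  u_k = (1 − r^k) / (1 − r^N) = (1 − (1/3)^1) / (1 − (1/3)^9) = 6561/9841.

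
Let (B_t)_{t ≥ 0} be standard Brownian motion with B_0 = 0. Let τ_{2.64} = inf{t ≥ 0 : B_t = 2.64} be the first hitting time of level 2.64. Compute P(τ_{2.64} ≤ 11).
P(τ_{2.64} ≤ 11) = 2(1 − Φ(2.64/√11)) = 2(1 − Φ(0.7960)) ≈ 0.4260

By the reflection principle for standard BM, P(τ_b ≤ t) = 2 · P(B_t ≥ b). Since B_t ~ N(0, t), P(B_t ≥ 2.64) = 1 − Φ(2.64/√t) = 1 − Φ(2.64/√11) = 1 − Φ(0.7960) ≈ 0.21302. Doubling: P(τ_{2.64} ≤ 11) ≈ 2 · 0.21302 = 0.42604 ≈ 0.4260.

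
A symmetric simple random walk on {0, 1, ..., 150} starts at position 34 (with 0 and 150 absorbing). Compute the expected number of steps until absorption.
E[τ | X_0 = 34] = 3944

Let v_k = E[τ | X_0 = k]. Boundary: v_0 = v_150 = 0. Recurrence: v_k = 1 + (v_{k-1} + v_{k+1})/2 for 1 ≤ k ≤ 149. The particular solution to v_k − (v_{k-1} + v_{k+1})/2 = 1 is v_k = −k^2. Adding homogeneous solution A + B k and matching boundaries gives v_k = k (150 − k). Substituting k = 34: v_34 = 34 · 116 = 3944.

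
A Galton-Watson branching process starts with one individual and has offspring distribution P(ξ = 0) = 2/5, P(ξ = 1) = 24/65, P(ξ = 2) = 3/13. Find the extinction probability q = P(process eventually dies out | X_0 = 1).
q = 1

Mean offspring μ = 0·2/5 + 1·24/65 + 2·3/13 = 54/65 ≤ 1. For μ ≤ 1 with offspring not concentrated at 1, the Galton-Watson process goes extinct almost surely, so q = 1.
(Algebraic check: The pgf is f(s) = 2/5 + 24/65·s + 3/13·s². The extinction probability q is the smallest fixed point of f in [0, 1]. Setting s = f(s):
  3/13·s² + (24/65 − 1)·s + 2/5 = 0
  3/13·s² − (2/5 + 3/13)·s + 2/5 = 0
which factors as (s − 1)·(3/13·s − 2/5) = 0, giving roots s = 1 and s = (2/5)/(3/13) = 26/15. Since 26/15 ≥ 1, the smallest root in [0, 1] is s = 1.)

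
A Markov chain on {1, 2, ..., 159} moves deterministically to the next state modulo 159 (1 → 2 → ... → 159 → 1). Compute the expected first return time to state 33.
E[T_33 | X_0 = 33] = 159

The chain cycles deterministically, so starting at state 33 it returns in exactly 159 steps. Equivalently, the stationary distribution is uniform π_j = 1/159 for every state j, so by Kac's formula E[T_33] = 1/π_33 = 159.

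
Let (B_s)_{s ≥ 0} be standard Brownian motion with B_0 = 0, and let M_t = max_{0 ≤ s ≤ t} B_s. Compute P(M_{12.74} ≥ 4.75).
P(M_{12.74} ≥ 4.75) = 2·P(B_{12.74} ≥ 4.75) = 2(1 − Φ(4.75/√12.74)) ≈ 0.1833

By the reflection principle for Brownian motion, P(M_t ≥ a) = 2 · P(B_t ≥ a) for a ≥ 0. Since B_t ~ N(0, t), P(B_t ≥ 4.75) = 1 − Φ(4.75/√t) = 1 − Φ(4.75/√12.74) = 1 − Φ(1.3308). So
  P(M_{12.74} ≥ 4.75) = 2(1 − Φ(1.3308)) ≈ 0.1833.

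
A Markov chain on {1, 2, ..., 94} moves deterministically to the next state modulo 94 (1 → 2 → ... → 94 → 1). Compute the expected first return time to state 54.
E[T_54 | X_0 = 54] = 94

The chain cycles deterministically, so starting at state 54 it returns in exactly 94 steps. Equivalently, the stationary distribution is uniform π_j = 1/94 for every state j, so by Kac's formula E[T_54] = 1/π_54 = 94.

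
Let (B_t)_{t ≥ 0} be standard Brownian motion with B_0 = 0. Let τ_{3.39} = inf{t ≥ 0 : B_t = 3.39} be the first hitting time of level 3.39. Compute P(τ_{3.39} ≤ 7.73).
P(τ_{3.39} ≤ 7.73) = 2(1 − Φ(3.39/√7.73)) = 2(1 − Φ(1.2193)) ≈ 0.2227

By the reflection principle for standard BM, P(τ_b ≤ t) = 2 · P(B_t ≥ b). Since B_t ~ N(0, t), P(B_t ≥ 3.39) = 1 − Φ(3.39/√t) = 1 − Φ(3.39/√7.73) = 1 − Φ(1.2193) ≈ 0.11137. Doubling: P(τ_{3.39} ≤ 7.73) ≈ 2 · 0.11137 = 0.22274 ≈ 0.2227.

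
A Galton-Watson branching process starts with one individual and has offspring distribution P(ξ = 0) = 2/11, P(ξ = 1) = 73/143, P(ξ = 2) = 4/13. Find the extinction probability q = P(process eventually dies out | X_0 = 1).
q = 13/22

The pgf is f(s) = 2/11 + 73/143·s + 4/13·s². The extinction probability q is the smallest fixed point of f in [0, 1]. Setting s = f(s):
  4/13·s² + (73/143 − 1)·s + 2/11 = 0
  4/13·s² − (2/11 + 4/13)·s + 2/11 = 0
which factors as (s − 1)·(4/13·s − 2/11) = 0, giving roots s = 1 and s = (2/11)/(4/13) = 13/22.
Mean offspring μ = 73/143 + 2·4/13 = 161/143 > 1 (supercritical), so q < 1. The extinction probability is the smaller root: q = (2/11)/(4/13) = 13/22.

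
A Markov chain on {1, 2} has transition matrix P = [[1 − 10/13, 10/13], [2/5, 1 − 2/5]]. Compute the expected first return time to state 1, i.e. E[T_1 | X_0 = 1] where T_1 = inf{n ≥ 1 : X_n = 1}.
E[T_1 | X_0 = 1] = 1/π_1 = 38/13

For an irreducible recurrent Markov chain with stationary distribution π, E[T_i | X_0 = i] = 1/π_i (Kac's formula). Here π_1 = (2/5)/(10/13 + 2/5) = (2/5)/(76/65) = 13/38, so E[T_1 | X_0 = 1] = 1/π_1 = (10/13 + 2/5)/(2/5) = (76/65)/(2/5) = 38/13.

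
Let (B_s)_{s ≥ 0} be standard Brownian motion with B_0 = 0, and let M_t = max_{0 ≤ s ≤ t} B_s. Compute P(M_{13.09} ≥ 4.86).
P(M_{13.09} ≥ 4.86) = 2·P(B_{13.09} ≥ 4.86) = 2(1 − Φ(4.86/√13.09)) ≈ 0.1792

By the reflection principle for Brownian motion, P(M_t ≥ a) = 2 · P(B_t ≥ a) for a ≥ 0. Since B_t ~ N(0, t), P(B_t ≥ 4.86) = 1 − Φ(4.86/√t) = 1 − Φ(4.86/√13.09) = 1 − Φ(1.3433). So
  P(M_{13.09} ≥ 4.86) = 2(1 − Φ(1.3433)) ≈ 0.1792.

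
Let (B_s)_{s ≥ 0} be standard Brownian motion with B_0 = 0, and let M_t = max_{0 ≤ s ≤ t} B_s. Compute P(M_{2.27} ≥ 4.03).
P(M_{2.27} ≥ 4.03) = 2·P(B_{2.27} ≥ 4.03) = 2(1 − Φ(4.03/√2.27)) ≈ 0.0075

By the reflection principle for Brownian motion, P(M_t ≥ a) = 2 · P(B_t ≥ a) for a ≥ 0. Since B_t ~ N(0, t), P(B_t ≥ 4.03) = 1 − Φ(4.03/√t) = 1 − Φ(4.03/√2.27) = 1 − Φ(2.6748). So
  P(M_{2.27} ≥ 4.03) = 2(1 − Φ(2.6748)) ≈ 0.0075.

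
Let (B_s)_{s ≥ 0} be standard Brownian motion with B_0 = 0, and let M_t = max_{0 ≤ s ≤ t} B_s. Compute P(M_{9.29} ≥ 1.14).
P(M_{9.29} ≥ 1.14) = 2·P(B_{9.29} ≥ 1.14) = 2(1 − Φ(1.14/√9.29)) ≈ 0.7084

By the reflection principle for Brownian motion, P(M_t ≥ a) = 2 · P(B_t ≥ a) for a ≥ 0. Since B_t ~ N(0, t), P(B_t ≥ 1.14) = 1 − Φ(1.14/√t) = 1 − Φ(1.14/√9.29) = 1 − Φ(0.3740). So
  P(M_{9.29} ≥ 1.14) = 2(1 − Φ(0.3740)) ≈ 0.7084.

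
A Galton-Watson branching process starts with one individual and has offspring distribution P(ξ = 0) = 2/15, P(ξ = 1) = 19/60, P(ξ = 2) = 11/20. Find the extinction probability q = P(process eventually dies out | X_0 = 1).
q = 8/33

The pgf is f(s) = 2/15 + 19/60·s + 11/20·s². The extinction probability q is the smallest fixed point of f in [0, 1]. Setting s = f(s):
  11/20·s² + (19/60 − 1)·s + 2/15 = 0
  11/20·s² − (2/15 + 11/20)·s + 2/15 = 0
which factors as (s − 1)·(11/20·s − 2/15) = 0, giving roots s = 1 and s = (2/15)/(11/20) = 8/33.
Mean offspring μ = 19/60 + 2·11/20 = 17/12 > 1 (supercritical), so q < 1. The extinction probability is the smaller root: q = (2/15)/(11/20) = 8/33.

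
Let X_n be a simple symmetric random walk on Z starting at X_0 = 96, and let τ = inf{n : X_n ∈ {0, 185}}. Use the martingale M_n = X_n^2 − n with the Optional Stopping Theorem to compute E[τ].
E[τ] = 8544

M_n = X_n^2 − n is a martingale (since E[X_{n+1}^2 | F_n] = X_n^2 + 1). By OST (τ has finite mean in a bounded region), E[M_τ] = E[M_0] = X_0^2 − 0 = 96^2 = 9216. Also E[M_τ] = E[X_τ^2] − E[τ]. The walk exits at 0 or 185, with P(hit 185 first) = 96/185, so E[X_τ^2] = 185^2 · 96/185 + 0 = 17760. Thus E[τ] = E[X_τ^2] − E[M_τ] = 17760 − 9216 = 8544 = 96(185 − 96) = 8544.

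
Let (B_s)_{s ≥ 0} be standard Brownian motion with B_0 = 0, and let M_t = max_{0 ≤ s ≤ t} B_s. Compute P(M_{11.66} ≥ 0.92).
P(M_{11.66} ≥ 0.92) = 2·P(B_{11.66} ≥ 0.92) = 2(1 − Φ(0.92/√11.66)) ≈ 0.7876

By the reflection principle for Brownian motion, P(M_t ≥ a) = 2 · P(B_t ≥ a) for a ≥ 0. Since B_t ~ N(0, t), P(B_t ≥ 0.92) = 1 − Φ(0.92/√t) = 1 − Φ(0.92/√11.66) = 1 − Φ(0.2694). So
  P(M_{11.66} ≥ 0.92) = 2(1 − Φ(0.2694)) ≈ 0.7876.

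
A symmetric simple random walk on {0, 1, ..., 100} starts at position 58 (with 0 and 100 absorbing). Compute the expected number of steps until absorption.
E[τ | X_0 = 58] = 2436

Let v_k = E[τ | X_0 = k]. Boundary: v_0 = v_100 = 0. Recurrence: v_k = 1 + (v_{k-1} + v_{k+1})/2 for 1 ≤ k ≤ 99. The particular solution to v_k − (v_{k-1} + v_{k+1})/2 = 1 is v_k = −k^2. Adding homogeneous solution A + B k and matching boundaries gives v_k = k (100 − k). Substituting k = 58: v_58 = 58 · 42 = 2436.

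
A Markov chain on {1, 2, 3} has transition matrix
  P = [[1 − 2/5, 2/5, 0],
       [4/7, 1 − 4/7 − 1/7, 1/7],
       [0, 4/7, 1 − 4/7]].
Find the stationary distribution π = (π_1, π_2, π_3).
π = (8/15, 28/75, 7/75)

This is a birth-death chain on three states, which satisfies detailed balance: π_1 · P_{12} = π_2 · P_{21} and π_2 · P_{23} = π_3 · P_{32}.
From π_1 · 2/5 = π_2 · 4/7: π_2/π_1 = (2/5)/(4/7) = 7/10.
From π_2 · 1/7 = π_3 · 4/7: π_3/π_2 = (1/7)/(4/7) = 1/4.
Take π_1 proportional to 1; then unnormalized π = (1, 7/10, 7/40). Normalize by dividing by the sum 15/8:
  π = (8/15, 28/75, 7/75).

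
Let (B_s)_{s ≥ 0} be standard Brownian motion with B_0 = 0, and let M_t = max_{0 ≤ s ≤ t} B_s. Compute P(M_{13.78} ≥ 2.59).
P(M_{13.78} ≥ 2.59) = 2·P(B_{13.78} ≥ 2.59) = 2(1 − Φ(2.59/√13.78)) ≈ 0.4854

By the reflection principle for Brownian motion, P(M_t ≥ a) = 2 · P(B_t ≥ a) for a ≥ 0. Since B_t ~ N(0, t), P(B_t ≥ 2.59) = 1 − Φ(2.59/√t) = 1 − Φ(2.59/√13.78) = 1 − Φ(0.6977). So
  P(M_{13.78} ≥ 2.59) = 2(1 − Φ(0.6977)) ≈ 0.4854.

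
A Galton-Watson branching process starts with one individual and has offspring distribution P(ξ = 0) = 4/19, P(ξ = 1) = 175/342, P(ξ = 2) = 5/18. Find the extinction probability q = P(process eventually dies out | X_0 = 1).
q = 72/95

The pgf is f(s) = 4/19 + 175/342·s + 5/18·s². The extinction probability q is the smallest fixed point of f in [0, 1]. Setting s = f(s):
  5/18·s² + (175/342 − 1)·s + 4/19 = 0
  5/18·s² − (4/19 + 5/18)·s + 4/19 = 0
which factors as (s − 1)·(5/18·s − 4/19) = 0, giving roots s = 1 and s = (4/19)/(5/18) = 72/95.
Mean offspring μ = 175/342 + 2·5/18 = 365/342 > 1 (supercritical), so q < 1. The extinction probability is the smaller root: q = (4/19)/(5/18) = 72/95.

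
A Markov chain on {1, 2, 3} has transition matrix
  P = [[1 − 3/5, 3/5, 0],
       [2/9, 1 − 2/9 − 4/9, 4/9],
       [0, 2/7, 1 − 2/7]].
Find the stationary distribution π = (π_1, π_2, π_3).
π = (10/79, 27/79, 42/79)

This is a birth-death chain on three states, which satisfies detailed balance: π_1 · P_{12} = π_2 · P_{21} and π_2 · P_{23} = π_3 · P_{32}.
From π_1 · 3/5 = π_2 · 2/9: π_2/π_1 = (3/5)/(2/9) = 27/10.
From π_2 · 4/9 = π_3 · 2/7: π_3/π_2 = (4/9)/(2/7) = 14/9.
Take π_1 proportional to 1; then unnormalized π = (1, 27/10, 21/5). Normalize by dividing by the sum 79/10:
  π = (10/79, 27/79, 42/79).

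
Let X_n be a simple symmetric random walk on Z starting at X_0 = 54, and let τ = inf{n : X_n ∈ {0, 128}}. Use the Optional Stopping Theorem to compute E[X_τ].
E[X_τ] = 54

X_n is a martingale and τ is a bounded-mean stopping time (indeed τ is finite a.s. with bounded expectation since the walk is in a bounded region). By the OST, E[X_τ] = E[X_0] = 54. Equivalently: E[X_τ] = 128 · P(hit 128 first) + 0 · P(hit 0 first) = 128 · (54/128) = 54.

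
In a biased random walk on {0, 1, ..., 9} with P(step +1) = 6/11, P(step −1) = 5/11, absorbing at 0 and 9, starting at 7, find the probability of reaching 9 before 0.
P(hit 9 before 0) = (1 − (5/6)^7) / (1 − (5/6)^9) = 7265196/8124571

Let u_k denote P(reach 9 before 0 | start at k). Boundary: u_0 = 0, u_9 = 1. Recurrence: u_k = 6/11·u_{k+1} + 5/11·u_{k-1} for 1 ≤ k ≤ 8. Try u_k = A + B·r^k with r = q/p = (5/11)/(6/11) = 5/6. Substitution satisfies the recurrence; boundary conditions give:
  u_k = (1 − r^k) / (1 − r^N) = (1 − (5/6)^7) / (1 − (5/6)^9) = 7265196/8124571.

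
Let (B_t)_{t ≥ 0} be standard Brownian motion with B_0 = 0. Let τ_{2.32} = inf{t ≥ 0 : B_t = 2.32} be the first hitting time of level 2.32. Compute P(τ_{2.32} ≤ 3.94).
P(τ_{2.32} ≤ 3.94) = 2(1 − Φ(2.32/√3.94)) = 2(1 − Φ(1.1688)) ≈ 0.2425

By the reflection principle for standard BM, P(τ_b ≤ t) = 2 · P(B_t ≥ b). Since B_t ~ N(0, t), P(B_t ≥ 2.32) = 1 − Φ(2.32/√t) = 1 − Φ(2.32/√3.94) = 1 − Φ(1.1688) ≈ 0.12124. Doubling: P(τ_{2.32} ≤ 3.94) ≈ 2 · 0.12124 = 0.24248 ≈ 0.2425.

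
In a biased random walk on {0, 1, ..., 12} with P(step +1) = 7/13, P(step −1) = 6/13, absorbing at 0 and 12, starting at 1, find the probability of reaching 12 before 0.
P(hit 12 before 0) = (1 − (6/7)^1) / (1 − (6/7)^12) = 1977326743/11664504865

Let u_k denote P(reach 12 before 0 | start at k). Boundary: u_0 = 0, u_12 = 1. Recurrence: u_k = 7/13·u_{k+1} + 6/13·u_{k-1} for 1 ≤ k ≤ 11. Try u_k = A + B·r^k with r = q/p = (6/13)/(7/13) = 6/7. Substitution satisfies the recurrence; boundary conditions give:
  u_k = (1 − r^k) / (1 − r^N) = (1 − (6/7)^1) / (1 − (6/7)^12) = 1977326743/11664504865.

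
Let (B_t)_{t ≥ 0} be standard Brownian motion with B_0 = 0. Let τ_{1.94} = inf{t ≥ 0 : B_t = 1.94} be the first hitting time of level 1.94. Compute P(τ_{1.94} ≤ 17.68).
P(τ_{1.94} ≤ 17.68) = 2(1 − Φ(1.94/√17.68)) = 2(1 − Φ(0.4614)) ≈ 0.6445

By the reflection principle for standard BM, P(τ_b ≤ t) = 2 · P(B_t ≥ b). Since B_t ~ N(0, t), P(B_t ≥ 1.94) = 1 − Φ(1.94/√t) = 1 − Φ(1.94/√17.68) = 1 − Φ(0.4614) ≈ 0.32226. Doubling: P(τ_{1.94} ≤ 17.68) ≈ 2 · 0.32226 = 0.64452 ≈ 0.6445.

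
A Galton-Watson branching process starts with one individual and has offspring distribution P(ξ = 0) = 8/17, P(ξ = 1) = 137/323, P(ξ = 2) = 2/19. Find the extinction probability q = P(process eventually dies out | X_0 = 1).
q = 1

Mean offspring μ = 0·8/17 + 1·137/323 + 2·2/19 = 205/323 ≤ 1. For μ ≤ 1 with offspring not concentrated at 1, the Galton-Watson process goes extinct almost surely, so q = 1.
(Algebraic check: The pgf is f(s) = 8/17 + 137/323·s + 2/19·s². The extinction probability q is the smallest fixed point of f in [0, 1]. Setting s = f(s):
  2/19·s² + (137/323 − 1)·s + 8/17 = 0
  2/19·s² − (8/17 + 2/19)·s + 8/17 = 0
which factors as (s − 1)·(2/19·s − 8/17) = 0, giving roots s = 1 and s = (8/17)/(2/19) = 76/17. Since 76/17 ≥ 1, the smallest root in [0, 1] is s = 1.)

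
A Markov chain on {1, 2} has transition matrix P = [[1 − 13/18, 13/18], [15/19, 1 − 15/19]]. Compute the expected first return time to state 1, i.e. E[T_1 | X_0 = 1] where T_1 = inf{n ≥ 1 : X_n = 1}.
E[T_1 | X_0 = 1] = 1/π_1 = 517/270

For an irreducible recurrent Markov chain with stationary distribution π, E[T_i | X_0 = i] = 1/π_i (Kac's formula). Here π_1 = (15/19)/(13/18 + 15/19) = (15/19)/(517/342) = 270/517, so E[T_1 | X_0 = 1] = 1/π_1 = (13/18 + 15/19)/(15/19) = (517/342)/(15/19) = 517/270.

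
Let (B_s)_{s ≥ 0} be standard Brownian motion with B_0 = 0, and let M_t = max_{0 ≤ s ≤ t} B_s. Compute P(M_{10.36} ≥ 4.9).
P(M_{10.36} ≥ 4.9) = 2·P(B_{10.36} ≥ 4.9) = 2(1 − Φ(4.9/√10.36)) ≈ 0.1279

By the reflection principle for Brownian motion, P(M_t ≥ a) = 2 · P(B_t ≥ a) for a ≥ 0. Since B_t ~ N(0, t), P(B_t ≥ 4.9) = 1 − Φ(4.9/√t) = 1 − Φ(4.9/√10.36) = 1 − Φ(1.5224). So
  P(M_{10.36} ≥ 4.9) = 2(1 − Φ(1.5224)) ≈ 0.1279.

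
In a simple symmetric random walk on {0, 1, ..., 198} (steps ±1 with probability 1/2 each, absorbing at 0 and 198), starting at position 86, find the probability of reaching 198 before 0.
P(hit 198 before 0) = 86/198 = 43/99

Let u_k = P(hit 198 before 0 | start at k). Then u_0 = 0, u_198 = 1, and u_k = u_{k-1}/2 + u_{k+1}/2 for 1 ≤ k ≤ 197. This harmonic recurrence is solved by u_k = k/198, giving u_86 = 86/198 = 43/99.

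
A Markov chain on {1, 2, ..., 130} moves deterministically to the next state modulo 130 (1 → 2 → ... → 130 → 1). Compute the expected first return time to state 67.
E[T_67 | X_0 = 67] = 130

The chain cycles deterministically, so starting at state 67 it returns in exactly 130 steps. Equivalently, the stationary distribution is uniform π_j = 1/130 for every state j, so by Kac's formula E[T_67] = 1/π_67 = 130.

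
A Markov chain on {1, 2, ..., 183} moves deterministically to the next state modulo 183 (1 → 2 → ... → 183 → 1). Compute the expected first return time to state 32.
E[T_32 | X_0 = 32] = 183

The chain cycles deterministically, so starting at state 32 it returns in exactly 183 steps. Equivalently, the stationary distribution is uniform π_j = 1/183 for every state j, so by Kac's formula E[T_32] = 1/π_32 = 183.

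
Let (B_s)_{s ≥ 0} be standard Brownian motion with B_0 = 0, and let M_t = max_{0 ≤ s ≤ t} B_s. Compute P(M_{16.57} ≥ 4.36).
P(M_{16.57} ≥ 4.36) = 2·P(B_{16.57} ≥ 4.36) = 2(1 − Φ(4.36/√16.57)) ≈ 0.2841

By the reflection principle for Brownian motion, P(M_t ≥ a) = 2 · P(B_t ≥ a) for a ≥ 0. Since B_t ~ N(0, t), P(B_t ≥ 4.36) = 1 − Φ(4.36/√t) = 1 − Φ(4.36/√16.57) = 1 − Φ(1.0711). So
  P(M_{16.57} ≥ 4.36) = 2(1 − Φ(1.0711)) ≈ 0.2841.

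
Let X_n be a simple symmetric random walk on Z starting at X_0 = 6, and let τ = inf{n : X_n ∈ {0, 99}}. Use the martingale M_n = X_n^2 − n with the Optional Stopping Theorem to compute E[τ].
E[τ] = 558

M_n = X_n^2 − n is a martingale (since E[X_{n+1}^2 | F_n] = X_n^2 + 1). By OST (τ has finite mean in a bounded region), E[M_τ] = E[M_0] = X_0^2 − 0 = 6^2 = 36. Also E[M_τ] = E[X_τ^2] − E[τ]. The walk exits at 0 or 99, with P(hit 99 first) = 6/99, so E[X_τ^2] = 99^2 · 6/99 + 0 = 594. Thus E[τ] = E[X_τ^2] − E[M_τ] = 594 − 36 = 558 = 6(99 − 6) = 558.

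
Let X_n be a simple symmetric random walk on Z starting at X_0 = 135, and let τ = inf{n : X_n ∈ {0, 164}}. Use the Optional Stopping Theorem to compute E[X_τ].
E[X_τ] = 135

X_n is a martingale and τ is a bounded-mean stopping time (indeed τ is finite a.s. with bounded expectation since the walk is in a bounded region). By the OST, E[X_τ] = E[X_0] = 135. Equivalently: E[X_τ] = 164 · P(hit 164 first) + 0 · P(hit 0 first) = 164 · (135/164) = 135.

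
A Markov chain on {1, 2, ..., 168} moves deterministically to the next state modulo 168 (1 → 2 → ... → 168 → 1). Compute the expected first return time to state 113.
E[T_113 | X_0 = 113] = 168

The chain cycles deterministically, so starting at state 113 it returns in exactly 168 steps. Equivalently, the stationary distribution is uniform π_j = 1/168 for every state j, so by Kac's formula E[T_113] = 1/π_113 = 168.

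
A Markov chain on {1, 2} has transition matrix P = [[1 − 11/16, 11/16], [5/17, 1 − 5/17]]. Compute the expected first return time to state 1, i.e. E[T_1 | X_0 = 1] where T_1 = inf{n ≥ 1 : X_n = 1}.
E[T_1 | X_0 = 1] = 1/π_1 = 267/80

For an irreducible recurrent Markov chain with stationary distribution π, E[T_i | X_0 = i] = 1/π_i (Kac's formula). Here π_1 = (5/17)/(11/16 + 5/17) = (5/17)/(267/272) = 80/267, so E[T_1 | X_0 = 1] = 1/π_1 = (11/16 + 5/17)/(5/17) = (267/272)/(5/17) = 267/80.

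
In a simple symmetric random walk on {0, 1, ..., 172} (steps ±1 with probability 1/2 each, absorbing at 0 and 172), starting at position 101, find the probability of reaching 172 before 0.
P(hit 172 before 0) = 101/172

Let u_k = P(hit 172 before 0 | start at k). Then u_0 = 0, u_172 = 1, and u_k = u_{k-1}/2 + u_{k+1}/2 for 1 ≤ k ≤ 171. This harmonic recurrence is solved by u_k = k/172, giving u_101 = 101/172.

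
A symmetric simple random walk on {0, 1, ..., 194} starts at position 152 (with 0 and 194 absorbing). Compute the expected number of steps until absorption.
E[τ | X_0 = 152] = 6384

Let v_k = E[τ | X_0 = k]. Boundary: v_0 = v_194 = 0. Recurrence: v_k = 1 + (v_{k-1} + v_{k+1})/2 for 1 ≤ k ≤ 193. The particular solution to v_k − (v_{k-1} + v_{k+1})/2 = 1 is v_k = −k^2. Adding homogeneous solution A + B k and matching boundaries gives v_k = k (194 − k). Substituting k = 152: v_152 = 152 · 42 = 6384.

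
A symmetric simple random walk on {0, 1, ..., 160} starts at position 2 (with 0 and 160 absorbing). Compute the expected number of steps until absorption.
E[τ | X_0 = 2] = 316

Let v_k = E[τ | X_0 = k]. Boundary: v_0 = v_160 = 0. Recurrence: v_k = 1 + (v_{k-1} + v_{k+1})/2 for 1 ≤ k ≤ 159. The particular solution to v_k − (v_{k-1} + v_{k+1})/2 = 1 is v_k = −k^2. Adding homogeneous solution A + B k and matching boundaries gives v_k = k (160 − k). Substituting k = 2: v_2 = 2 · 158 = 316.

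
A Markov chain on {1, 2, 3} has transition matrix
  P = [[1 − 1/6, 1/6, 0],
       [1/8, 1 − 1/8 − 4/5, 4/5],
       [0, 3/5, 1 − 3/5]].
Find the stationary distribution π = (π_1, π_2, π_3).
π = (9/37, 12/37, 16/37)

This is a birth-death chain on three states, which satisfies detailed balance: π_1 · P_{12} = π_2 · P_{21} and π_2 · P_{23} = π_3 · P_{32}.
From π_1 · 1/6 = π_2 · 1/8: π_2/π_1 = (1/6)/(1/8) = 4/3.
From π_2 · 4/5 = π_3 · 3/5: π_3/π_2 = (4/5)/(3/5) = 4/3.
Take π_1 proportional to 1; then unnormalized π = (1, 4/3, 16/9). Normalize by dividing by the sum 37/9:
  π = (9/37, 12/37, 16/37).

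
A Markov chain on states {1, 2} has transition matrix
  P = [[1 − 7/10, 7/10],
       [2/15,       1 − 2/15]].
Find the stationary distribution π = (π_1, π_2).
π_1 = 4/25, π_2 = 21/25

Solve πP = π with π_1 + π_2 = 1. From πP = π: π_1 · (1 − 7/10) + π_2 · 2/15 = π_1 ⇒ π_2 · 2/15 = π_1 · 7/10 ⇒ π_2/π_1 = (7/10)/(2/15) = 21/4. Together with π_1 + π_2 = 1:
  π_1 = (2/15)/(7/10 + 2/15) = (2/15)/(5/6) = 4/25,
  π_2 = (7/10)/(7/10 + 2/15) = (7/10)/(5/6) = 21/25.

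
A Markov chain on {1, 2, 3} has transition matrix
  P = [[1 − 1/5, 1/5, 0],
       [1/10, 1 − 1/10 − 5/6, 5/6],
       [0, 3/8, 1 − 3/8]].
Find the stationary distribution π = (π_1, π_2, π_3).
π = (9/67, 18/67, 40/67)

This is a birth-death chain on three states, which satisfies detailed balance: π_1 · P_{12} = π_2 · P_{21} and π_2 · P_{23} = π_3 · P_{32}.
From π_1 · 1/5 = π_2 · 1/10: π_2/π_1 = (1/5)/(1/10) = 2.
From π_2 · 5/6 = π_3 · 3/8: π_3/π_2 = (5/6)/(3/8) = 20/9.
Take π_1 proportional to 1; then unnormalized π = (1, 2, 40/9). Normalize by dividing by the sum 67/9:
  π = (9/67, 18/67, 40/67).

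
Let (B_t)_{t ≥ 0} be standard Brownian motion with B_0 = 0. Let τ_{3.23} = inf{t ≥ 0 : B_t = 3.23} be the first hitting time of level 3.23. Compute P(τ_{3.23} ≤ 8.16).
P(τ_{3.23} ≤ 8.16) = 2(1 − Φ(3.23/√8.16)) = 2(1 − Φ(1.1307)) ≈ 0.2582

By the reflection principle for standard BM, P(τ_b ≤ t) = 2 · P(B_t ≥ b). Since B_t ~ N(0, t), P(B_t ≥ 3.23) = 1 − Φ(3.23/√t) = 1 − Φ(3.23/√8.16) = 1 − Φ(1.1307) ≈ 0.12909. Doubling: P(τ_{3.23} ≤ 8.16) ≈ 2 · 0.12909 = 0.25818 ≈ 0.2582.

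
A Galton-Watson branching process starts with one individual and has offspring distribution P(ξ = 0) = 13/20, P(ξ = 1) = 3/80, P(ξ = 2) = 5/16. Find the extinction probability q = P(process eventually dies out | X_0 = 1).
q = 1

Mean offspring μ = 0·13/20 + 1·3/80 + 2·5/16 = 53/80 ≤ 1. For μ ≤ 1 with offspring not concentrated at 1, the Galton-Watson process goes extinct almost surely, so q = 1.
(Algebraic check: The pgf is f(s) = 13/20 + 3/80·s + 5/16·s². The extinction probability q is the smallest fixed point of f in [0, 1]. Setting s = f(s):
  5/16·s² + (3/80 − 1)·s + 13/20 = 0
  5/16·s² − (13/20 + 5/16)·s + 13/20 = 0
which factors as (s − 1)·(5/16·s − 13/20) = 0, giving roots s = 1 and s = (13/20)/(5/16) = 52/25. Since 52/25 ≥ 1, the smallest root in [0, 1] is s = 1.)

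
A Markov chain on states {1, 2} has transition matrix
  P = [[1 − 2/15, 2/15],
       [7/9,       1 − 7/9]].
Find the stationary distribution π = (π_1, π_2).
π_1 = 35/41, π_2 = 6/41

Solve πP = π with π_1 + π_2 = 1. From πP = π: π_1 · (1 − 2/15) + π_2 · 7/9 = π_1 ⇒ π_2 · 7/9 = π_1 · 2/15 ⇒ π_2/π_1 = (2/15)/(7/9) = 6/35. Together with π_1 + π_2 = 1:
  π_1 = (7/9)/(2/15 + 7/9) = (7/9)/(41/45) = 35/41,
  π_2 = (2/15)/(2/15 + 7/9) = (2/15)/(41/45) = 6/41.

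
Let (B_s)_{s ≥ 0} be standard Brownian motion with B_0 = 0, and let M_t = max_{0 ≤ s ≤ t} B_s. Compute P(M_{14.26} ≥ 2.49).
P(M_{14.26} ≥ 2.49) = 2·P(B_{14.26} ≥ 2.49) = 2(1 − Φ(2.49/√14.26)) ≈ 0.5096

By the reflection principle for Brownian motion, P(M_t ≥ a) = 2 · P(B_t ≥ a) for a ≥ 0. Since B_t ~ N(0, t), P(B_t ≥ 2.49) = 1 − Φ(2.49/√t) = 1 − Φ(2.49/√14.26) = 1 − Φ(0.6594). So
  P(M_{14.26} ≥ 2.49) = 2(1 − Φ(0.6594)) ≈ 0.5096.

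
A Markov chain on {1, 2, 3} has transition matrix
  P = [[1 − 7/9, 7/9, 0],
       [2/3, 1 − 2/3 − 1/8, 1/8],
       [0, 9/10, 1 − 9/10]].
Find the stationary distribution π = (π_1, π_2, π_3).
π = (216/503, 252/503, 35/503)

This is a birth-death chain on three states, which satisfies detailed balance: π_1 · P_{12} = π_2 · P_{21} and π_2 · P_{23} = π_3 · P_{32}.
From π_1 · 7/9 = π_2 · 2/3: π_2/π_1 = (7/9)/(2/3) = 7/6.
From π_2 · 1/8 = π_3 · 9/10: π_3/π_2 = (1/8)/(9/10) = 5/36.
Take π_1 proportional to 1; then unnormalized π = (1, 7/6, 35/216). Normalize by dividing by the sum 503/216:
  π = (216/503, 252/503, 35/503).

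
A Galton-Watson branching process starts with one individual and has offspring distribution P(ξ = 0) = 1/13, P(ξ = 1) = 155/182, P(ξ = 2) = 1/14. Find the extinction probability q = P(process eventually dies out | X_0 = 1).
q = 1

Mean offspring μ = 0·1/13 + 1·155/182 + 2·1/14 = 181/182 ≤ 1. For μ ≤ 1 with offspring not concentrated at 1, the Galton-Watson process goes extinct almost surely, so q = 1.
(Algebraic check: The pgf is f(s) = 1/13 + 155/182·s + 1/14·s². The extinction probability q is the smallest fixed point of f in [0, 1]. Setting s = f(s):
  1/14·s² + (155/182 − 1)·s + 1/13 = 0
  1/14·s² − (1/13 + 1/14)·s + 1/13 = 0
which factors as (s − 1)·(1/14·s − 1/13) = 0, giving roots s = 1 and s = (1/13)/(1/14) = 14/13. Since 14/13 ≥ 1, the smallest root in [0, 1] is s = 1.)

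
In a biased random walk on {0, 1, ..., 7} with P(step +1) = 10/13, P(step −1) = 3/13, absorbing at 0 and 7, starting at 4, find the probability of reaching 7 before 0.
P(hit 7 before 0) = (1 − (3/10)^4) / (1 − (3/10)^7) = 1417000/1428259

Let u_k denote P(reach 7 before 0 | start at k). Boundary: u_0 = 0, u_7 = 1. Recurrence: u_k = 10/13·u_{k+1} + 3/13·u_{k-1} for 1 ≤ k ≤ 6. Try u_k = A + B·r^k with r = q/p = (3/13)/(10/13) = 3/10. Substitution satisfies the recurrence; boundary conditions give:
  u_k = (1 − r^k) / (1 − r^N) = (1 − (3/10)^4) / (1 − (3/10)^7) = 1417000/1428259.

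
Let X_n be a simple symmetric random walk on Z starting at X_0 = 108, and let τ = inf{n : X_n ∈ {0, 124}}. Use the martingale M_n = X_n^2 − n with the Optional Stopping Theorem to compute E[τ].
E[τ] = 1728

M_n = X_n^2 − n is a martingale (since E[X_{n+1}^2 | F_n] = X_n^2 + 1). By OST (τ has finite mean in a bounded region), E[M_τ] = E[M_0] = X_0^2 − 0 = 108^2 = 11664. Also E[M_τ] = E[X_τ^2] − E[τ]. The walk exits at 0 or 124, with P(hit 124 first) = 108/124, so E[X_τ^2] = 124^2 · 108/124 + 0 = 13392. Thus E[τ] = E[X_τ^2] − E[M_τ] = 13392 − 11664 = 1728 = 108(124 − 108) = 1728.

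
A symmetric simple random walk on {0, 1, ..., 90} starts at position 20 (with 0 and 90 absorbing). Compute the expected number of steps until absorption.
E[τ | X_0 = 20] = 1400

Let v_k = E[τ | X_0 = k]. Boundary: v_0 = v_90 = 0. Recurrence: v_k = 1 + (v_{k-1} + v_{k+1})/2 for 1 ≤ k ≤ 89. The particular solution to v_k − (v_{k-1} + v_{k+1})/2 = 1 is v_k = −k^2. Adding homogeneous solution A + B k and matching boundaries gives v_k = k (90 − k). Substituting k = 20: v_20 = 20 · 70 = 1400.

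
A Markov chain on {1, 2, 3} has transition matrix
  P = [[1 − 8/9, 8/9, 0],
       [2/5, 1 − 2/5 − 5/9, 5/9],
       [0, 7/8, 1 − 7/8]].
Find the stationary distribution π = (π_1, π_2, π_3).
π = (567/2627, 1260/2627, 800/2627)

This is a birth-death chain on three states, which satisfies detailed balance: π_1 · P_{12} = π_2 · P_{21} and π_2 · P_{23} = π_3 · P_{32}.
From π_1 · 8/9 = π_2 · 2/5: π_2/π_1 = (8/9)/(2/5) = 20/9.
From π_2 · 5/9 = π_3 · 7/8: π_3/π_2 = (5/9)/(7/8) = 40/63.
Take π_1 proportional to 1; then unnormalized π = (1, 20/9, 800/567). Normalize by dividing by the sum 2627/567:
  π = (567/2627, 1260/2627, 800/2627).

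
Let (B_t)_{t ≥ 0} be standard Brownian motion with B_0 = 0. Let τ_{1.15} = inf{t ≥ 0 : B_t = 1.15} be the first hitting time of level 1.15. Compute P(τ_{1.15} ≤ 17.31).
P(τ_{1.15} ≤ 17.31) = 2(1 − Φ(1.15/√17.31)) = 2(1 − Φ(0.2764)) ≈ 0.7822

By the reflection principle for standard BM, P(τ_b ≤ t) = 2 · P(B_t ≥ b). Since B_t ~ N(0, t), P(B_t ≥ 1.15) = 1 − Φ(1.15/√t) = 1 − Φ(1.15/√17.31) = 1 − Φ(0.2764) ≈ 0.39112. Doubling: P(τ_{1.15} ≤ 17.31) ≈ 2 · 0.39112 = 0.78224 ≈ 0.7822.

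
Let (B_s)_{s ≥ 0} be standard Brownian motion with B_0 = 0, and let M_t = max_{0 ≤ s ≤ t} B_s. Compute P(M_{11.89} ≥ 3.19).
P(M_{11.89} ≥ 3.19) = 2·P(B_{11.89} ≥ 3.19) = 2(1 − Φ(3.19/√11.89)) ≈ 0.3549

By the reflection principle for Brownian motion, P(M_t ≥ a) = 2 · P(B_t ≥ a) for a ≥ 0. Since B_t ~ N(0, t), P(B_t ≥ 3.19) = 1 − Φ(3.19/√t) = 1 − Φ(3.19/√11.89) = 1 − Φ(0.9251). So
  P(M_{11.89} ≥ 3.19) = 2(1 − Φ(0.9251)) ≈ 0.3549.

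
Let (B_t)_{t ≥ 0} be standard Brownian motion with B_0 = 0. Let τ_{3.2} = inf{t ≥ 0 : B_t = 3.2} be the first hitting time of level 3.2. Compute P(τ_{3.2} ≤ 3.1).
P(τ_{3.2} ≤ 3.1) = 2(1 − Φ(3.2/√3.1)) = 2(1 − Φ(1.8175)) ≈ 0.0691

By the reflection principle for standard BM, P(τ_b ≤ t) = 2 · P(B_t ≥ b). Since B_t ~ N(0, t), P(B_t ≥ 3.2) = 1 − Φ(3.2/√t) = 1 − Φ(3.2/√3.1) = 1 − Φ(1.8175) ≈ 0.03457. Doubling: P(τ_{3.2} ≤ 3.1) ≈ 2 · 0.03457 = 0.06914 ≈ 0.0691.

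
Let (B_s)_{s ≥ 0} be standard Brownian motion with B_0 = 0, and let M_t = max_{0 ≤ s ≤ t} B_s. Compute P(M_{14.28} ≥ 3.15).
P(M_{14.28} ≥ 3.15) = 2·P(B_{14.28} ≥ 3.15) = 2(1 − Φ(3.15/√14.28)) ≈ 0.4045

By the reflection principle for Brownian motion, P(M_t ≥ a) = 2 · P(B_t ≥ a) for a ≥ 0. Since B_t ~ N(0, t), P(B_t ≥ 3.15) = 1 − Φ(3.15/√t) = 1 − Φ(3.15/√14.28) = 1 − Φ(0.8336). So
  P(M_{14.28} ≥ 3.15) = 2(1 − Φ(0.8336)) ≈ 0.4045.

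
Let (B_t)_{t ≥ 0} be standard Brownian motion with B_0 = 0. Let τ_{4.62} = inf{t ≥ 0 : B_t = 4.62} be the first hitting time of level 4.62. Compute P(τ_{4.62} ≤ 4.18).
P(τ_{4.62} ≤ 4.18) = 2(1 − Φ(4.62/√4.18)) = 2(1 − Φ(2.2597)) ≈ 0.0238

By the reflection principle for standard BM, P(τ_b ≤ t) = 2 · P(B_t ≥ b). Since B_t ~ N(0, t), P(B_t ≥ 4.62) = 1 − Φ(4.62/√t) = 1 − Φ(4.62/√4.18) = 1 − Φ(2.2597) ≈ 0.01192. Doubling: P(τ_{4.62} ≤ 4.18) ≈ 2 · 0.01192 = 0.02384 ≈ 0.0238.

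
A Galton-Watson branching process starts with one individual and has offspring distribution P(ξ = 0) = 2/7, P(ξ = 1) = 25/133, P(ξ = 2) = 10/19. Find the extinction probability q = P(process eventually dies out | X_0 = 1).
q = 19/35

The pgf is f(s) = 2/7 + 25/133·s + 10/19·s². The extinction probability q is the smallest fixed point of f in [0, 1]. Setting s = f(s):
  10/19·s² + (25/133 − 1)·s + 2/7 = 0
  10/19·s² − (2/7 + 10/19)·s + 2/7 = 0
which factors as (s − 1)·(10/19·s − 2/7) = 0, giving roots s = 1 and s = (2/7)/(10/19) = 19/35.
Mean offspring μ = 25/133 + 2·10/19 = 165/133 > 1 (supercritical), so q < 1. The extinction probability is the smaller root: q = (2/7)/(10/19) = 19/35.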